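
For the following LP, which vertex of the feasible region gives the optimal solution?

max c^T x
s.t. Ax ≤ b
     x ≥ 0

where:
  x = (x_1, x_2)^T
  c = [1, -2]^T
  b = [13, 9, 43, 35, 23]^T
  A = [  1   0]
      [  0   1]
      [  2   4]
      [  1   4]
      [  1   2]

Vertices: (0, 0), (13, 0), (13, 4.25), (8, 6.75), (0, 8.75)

Evaluate the objective at each vertex of the feasible region:
  z(0, 0) = 0
  z(13, 0) = 13  ←
  z(13, 4.25) = 4.5
  z(8, 6.75) = -5.5
  z(0, 8.75) = -17.5
The maximum is at x_1 = 13, x_2 = 0.

(13, 0)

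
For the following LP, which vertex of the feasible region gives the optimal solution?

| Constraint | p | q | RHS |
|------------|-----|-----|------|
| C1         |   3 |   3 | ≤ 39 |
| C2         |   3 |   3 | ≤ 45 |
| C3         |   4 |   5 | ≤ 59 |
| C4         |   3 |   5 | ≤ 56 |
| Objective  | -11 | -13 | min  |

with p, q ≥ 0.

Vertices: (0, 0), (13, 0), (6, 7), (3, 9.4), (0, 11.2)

Evaluate the objective at each vertex of the feasible region:
  z(0, 0) = 0
  z(13, 0) = -143
  z(6, 7) = -157  ←
  z(3, 9.4) = -155.2
  z(0, 11.2) = -145.6
The minimum is at p = 6, q = 7.

(6, 7)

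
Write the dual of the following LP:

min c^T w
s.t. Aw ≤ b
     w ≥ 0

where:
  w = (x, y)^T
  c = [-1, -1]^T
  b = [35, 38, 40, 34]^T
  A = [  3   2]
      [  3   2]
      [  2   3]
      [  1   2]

Primal min cᵀx s.t. Ax ≤ b, x ≥ 0  →  Dual max −bᵀy s.t. Aᵀy ≥ −c, y ≥ 0.

Maximize: z = -35y1 - 38y2 - 40y3 - 34y4

Subject to:
  3y1 + 3y2 + 2y3 + y4 ≥ 1
  2y1 + 2y2 + 3y3 + 2y4 ≥ 1
  y1, y2, y3, y4 ≥ 0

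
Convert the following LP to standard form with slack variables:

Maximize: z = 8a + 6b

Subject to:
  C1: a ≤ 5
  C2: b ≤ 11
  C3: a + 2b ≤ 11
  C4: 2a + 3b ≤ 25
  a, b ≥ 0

max z = 8a + 6b

s.t.
  a + s1 = 5
  b + s2 = 11
  a + 2b + s3 = 11
  2a + 3b + s4 = 25
  a, b, s1, s2, s3, s4 ≥ 0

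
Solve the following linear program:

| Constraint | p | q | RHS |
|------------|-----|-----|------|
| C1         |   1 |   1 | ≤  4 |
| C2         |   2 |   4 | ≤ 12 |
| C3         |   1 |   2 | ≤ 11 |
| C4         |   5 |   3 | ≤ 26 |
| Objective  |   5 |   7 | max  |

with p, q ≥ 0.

Evaluate the objective at each vertex of the feasible region:
  z(0, 0) = 0
  z(4, 0) = 20
  z(2, 2) = 24  ←
  z(0, 3) = 21
The maximum is at p = 2, q = 2.

p = 2, q = 2, z = 24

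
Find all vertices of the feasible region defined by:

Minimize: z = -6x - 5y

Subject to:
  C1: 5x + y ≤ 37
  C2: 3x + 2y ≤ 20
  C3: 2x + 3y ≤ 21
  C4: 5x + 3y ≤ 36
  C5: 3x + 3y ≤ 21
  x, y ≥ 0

(0, 0), (6.667, 0), (6, 1), (0, 7)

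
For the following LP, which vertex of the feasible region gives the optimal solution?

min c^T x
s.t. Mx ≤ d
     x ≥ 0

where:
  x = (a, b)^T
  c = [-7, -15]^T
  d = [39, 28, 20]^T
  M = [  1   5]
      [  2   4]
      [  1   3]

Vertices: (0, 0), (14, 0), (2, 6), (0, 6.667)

Evaluate the objective at each vertex of the feasible region:
  z(0, 0) = 0
  z(14, 0) = -98
  z(2, 6) = -104  ←
  z(0, 6.667) = -100
The minimum is at a = 2, b = 6.

(2, 6)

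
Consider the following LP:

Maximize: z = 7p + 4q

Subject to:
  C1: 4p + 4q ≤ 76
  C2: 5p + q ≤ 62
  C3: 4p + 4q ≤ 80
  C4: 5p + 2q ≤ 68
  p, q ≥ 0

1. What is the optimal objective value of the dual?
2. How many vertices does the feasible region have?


1. 106
2. 5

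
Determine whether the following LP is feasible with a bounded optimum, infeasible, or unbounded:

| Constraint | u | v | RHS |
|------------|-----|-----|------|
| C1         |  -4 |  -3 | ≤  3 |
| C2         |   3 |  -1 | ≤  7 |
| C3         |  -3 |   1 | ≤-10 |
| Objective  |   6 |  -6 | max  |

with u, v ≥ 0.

Infeasible (no feasible solution exists)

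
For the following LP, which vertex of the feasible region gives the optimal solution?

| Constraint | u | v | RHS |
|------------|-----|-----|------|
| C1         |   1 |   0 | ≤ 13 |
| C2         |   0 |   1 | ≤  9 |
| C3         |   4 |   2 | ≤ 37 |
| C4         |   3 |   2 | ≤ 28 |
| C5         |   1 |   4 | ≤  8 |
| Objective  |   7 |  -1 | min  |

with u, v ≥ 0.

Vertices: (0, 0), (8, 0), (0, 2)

Evaluate the objective at each vertex of the feasible region:
  z(0, 0) = 0
  z(8, 0) = 56
  z(0, 2) = -2  ←
The minimum is at u = 0, v = 2.

(0, 2)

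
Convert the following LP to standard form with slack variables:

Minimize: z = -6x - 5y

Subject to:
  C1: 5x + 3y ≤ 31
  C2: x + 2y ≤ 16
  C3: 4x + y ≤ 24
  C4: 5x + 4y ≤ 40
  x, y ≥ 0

min z = -6x - 5y

s.t.
  5x + 3y + s1 = 31
  x + 2y + s2 = 16
  4x + y + s3 = 24
  5x + 4y + s4 = 40
  x, y, s1, s2, s3, s4 ≥ 0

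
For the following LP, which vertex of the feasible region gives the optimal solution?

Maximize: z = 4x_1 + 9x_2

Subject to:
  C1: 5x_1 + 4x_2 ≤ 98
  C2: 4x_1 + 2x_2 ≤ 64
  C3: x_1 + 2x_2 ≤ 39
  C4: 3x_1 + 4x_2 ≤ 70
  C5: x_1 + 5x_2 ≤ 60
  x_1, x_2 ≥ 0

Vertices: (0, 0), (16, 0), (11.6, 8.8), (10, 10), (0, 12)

Evaluate the objective at each vertex of the feasible region:
  z(0, 0) = 0
  z(16, 0) = 64
  z(11.6, 8.8) = 125.6
  z(10, 10) = 130  ←
  z(0, 12) = 108
The maximum is at x_1 = 10, x_2 = 10.

(10, 10)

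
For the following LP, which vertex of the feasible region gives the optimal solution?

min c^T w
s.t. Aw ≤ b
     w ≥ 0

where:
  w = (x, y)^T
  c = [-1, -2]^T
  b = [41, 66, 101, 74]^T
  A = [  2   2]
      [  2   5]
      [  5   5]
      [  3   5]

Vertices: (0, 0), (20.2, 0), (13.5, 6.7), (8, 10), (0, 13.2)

Evaluate the objective at each vertex of the feasible region:
  z(0, 0) = 0
  z(20.2, 0) = -20.2
  z(13.5, 6.7) = -26.9
  z(8, 10) = -28  ←
  z(0, 13.2) = -26.4
The minimum is at x = 8, y = 10.

(8, 10)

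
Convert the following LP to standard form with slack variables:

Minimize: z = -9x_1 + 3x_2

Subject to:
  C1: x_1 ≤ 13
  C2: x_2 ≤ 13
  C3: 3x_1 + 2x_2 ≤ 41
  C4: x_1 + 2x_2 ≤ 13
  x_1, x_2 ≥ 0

min z = -9x_1 + 3x_2

s.t.
  x_1 + s1 = 13
  x_2 + s2 = 13
  3x_1 + 2x_2 + s3 = 41
  x_1 + 2x_2 + s4 = 13
  x_1, x_2, s1, s2, s3, s4 ≥ 0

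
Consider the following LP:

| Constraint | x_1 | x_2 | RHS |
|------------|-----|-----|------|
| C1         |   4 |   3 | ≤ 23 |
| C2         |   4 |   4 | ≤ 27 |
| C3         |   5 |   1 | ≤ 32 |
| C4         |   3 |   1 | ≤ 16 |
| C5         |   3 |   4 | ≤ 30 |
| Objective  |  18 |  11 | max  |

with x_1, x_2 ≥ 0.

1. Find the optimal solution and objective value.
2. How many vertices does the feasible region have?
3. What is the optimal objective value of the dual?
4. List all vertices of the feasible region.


1. x_1 = 5, x_2 = 1, z = 101
2. 5
3. 101
4. (0, 0), (5.333, 0), (5, 1), (2.75, 4), (0, 6.75)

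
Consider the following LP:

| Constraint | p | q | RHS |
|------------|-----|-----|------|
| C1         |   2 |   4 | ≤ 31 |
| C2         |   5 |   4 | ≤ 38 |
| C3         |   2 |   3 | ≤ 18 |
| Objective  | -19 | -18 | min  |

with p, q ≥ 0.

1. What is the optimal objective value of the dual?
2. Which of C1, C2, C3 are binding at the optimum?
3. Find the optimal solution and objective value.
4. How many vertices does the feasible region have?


1. -150
2. C2, C3
3. p = 6, q = 2, z = -150
4. 4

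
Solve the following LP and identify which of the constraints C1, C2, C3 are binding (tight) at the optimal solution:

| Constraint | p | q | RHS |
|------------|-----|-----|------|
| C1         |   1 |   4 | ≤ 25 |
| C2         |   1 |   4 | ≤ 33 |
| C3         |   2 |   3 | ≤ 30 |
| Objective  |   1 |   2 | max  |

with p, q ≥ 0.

At p = 9, q = 4, compute slack b - a·x for each constraint:
  C1: 25 − 25 = 0  (binding)
  C2: 33 − 25 = 8  (slack)
  C3: 30 − 30 = 0  (binding)

Optimal: p = 9, q = 4
Binding: C1, C3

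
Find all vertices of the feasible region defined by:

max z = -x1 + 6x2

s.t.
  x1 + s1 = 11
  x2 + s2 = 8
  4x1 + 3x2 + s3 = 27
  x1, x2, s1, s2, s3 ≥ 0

(0, 0), (6.75, 0), (0.75, 8), (0, 8)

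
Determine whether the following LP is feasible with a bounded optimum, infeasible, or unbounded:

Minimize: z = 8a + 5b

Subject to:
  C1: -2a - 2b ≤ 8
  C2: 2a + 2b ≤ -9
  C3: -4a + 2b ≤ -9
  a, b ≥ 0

Infeasible (no feasible solution exists)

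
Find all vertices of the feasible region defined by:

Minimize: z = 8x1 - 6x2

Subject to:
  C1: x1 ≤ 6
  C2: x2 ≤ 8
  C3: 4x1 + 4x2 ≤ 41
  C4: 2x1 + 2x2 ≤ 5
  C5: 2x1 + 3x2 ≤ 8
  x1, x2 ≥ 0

(0, 0), (2.5, 0), (0, 2.5)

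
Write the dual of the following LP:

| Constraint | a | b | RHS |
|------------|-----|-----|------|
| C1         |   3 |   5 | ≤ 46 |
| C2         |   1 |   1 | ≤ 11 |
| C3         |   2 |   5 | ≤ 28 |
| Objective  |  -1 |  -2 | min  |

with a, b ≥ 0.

Primal min cᵀx s.t. Ax ≤ b, x ≥ 0  →  Dual max −bᵀy s.t. Aᵀy ≥ −c, y ≥ 0.

Maximize: z = -46y1 - 11y2 - 28y3

Subject to:
  3y1 + y2 + 2y3 ≥ 1
  5y1 + y2 + 5y3 ≥ 2
  y1, y2, y3 ≥ 0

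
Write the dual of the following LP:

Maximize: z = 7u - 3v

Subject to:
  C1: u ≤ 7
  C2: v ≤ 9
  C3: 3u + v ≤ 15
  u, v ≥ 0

Primal max cᵀx s.t. Ax ≤ b, x ≥ 0  →  Dual min bᵀy s.t. Aᵀy ≥ c, y ≥ 0.

Minimize: z = 7y1 + 9y2 + 15y3

Subject to:
  y1 + 3y3 ≥ 7
  y2 + y3 ≥ -3
  y1, y2, y3 ≥ 0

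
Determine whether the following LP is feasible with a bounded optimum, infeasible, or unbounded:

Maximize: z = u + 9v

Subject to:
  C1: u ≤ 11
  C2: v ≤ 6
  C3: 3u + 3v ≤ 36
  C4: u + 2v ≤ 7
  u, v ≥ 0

Feasible with a bounded optimal solution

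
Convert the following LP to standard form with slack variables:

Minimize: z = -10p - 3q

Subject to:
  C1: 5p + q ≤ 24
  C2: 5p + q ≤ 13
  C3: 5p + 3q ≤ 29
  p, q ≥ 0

min z = -10p - 3q

s.t.
  5p + q + s1 = 24
  5p + q + s2 = 13
  5p + 3q + s3 = 29
  p, q, s1, s2, s3 ≥ 0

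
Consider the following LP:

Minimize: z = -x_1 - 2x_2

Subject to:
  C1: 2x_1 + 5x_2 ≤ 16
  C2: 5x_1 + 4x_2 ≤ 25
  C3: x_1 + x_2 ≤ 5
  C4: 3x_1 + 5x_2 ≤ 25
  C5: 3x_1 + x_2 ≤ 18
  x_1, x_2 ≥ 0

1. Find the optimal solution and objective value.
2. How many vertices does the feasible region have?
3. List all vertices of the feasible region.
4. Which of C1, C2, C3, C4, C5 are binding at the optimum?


1. x_1 = 3, x_2 = 2, z = -7
2. 4
3. (0, 0), (5, 0), (3, 2), (0, 3.2)
4. C1, C3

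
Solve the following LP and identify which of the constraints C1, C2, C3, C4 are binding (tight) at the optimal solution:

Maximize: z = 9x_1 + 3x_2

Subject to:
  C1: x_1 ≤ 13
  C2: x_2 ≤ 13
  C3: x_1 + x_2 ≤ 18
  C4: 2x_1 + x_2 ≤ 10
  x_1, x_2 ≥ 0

At x_1 = 5, x_2 = 0, compute slack b - a·x for each constraint:
  C1: 13 − 5 = 8  (slack)
  C2: 13 − 0 = 13  (slack)
  C3: 18 − 5 = 13  (slack)
  C4: 10 − 10 = 0  (binding)

Optimal: x_1 = 5, x_2 = 0
Binding: C4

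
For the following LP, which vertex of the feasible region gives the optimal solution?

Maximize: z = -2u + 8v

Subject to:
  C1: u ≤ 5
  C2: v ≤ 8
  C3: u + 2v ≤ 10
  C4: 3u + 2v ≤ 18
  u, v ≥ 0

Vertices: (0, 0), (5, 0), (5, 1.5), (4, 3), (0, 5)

Evaluate the objective at each vertex of the feasible region:
  z(0, 0) = 0
  z(5, 0) = -10
  z(5, 1.5) = 2
  z(4, 3) = 16
  z(0, 5) = 40  ←
The maximum is at u = 0, v = 5.

(0, 5)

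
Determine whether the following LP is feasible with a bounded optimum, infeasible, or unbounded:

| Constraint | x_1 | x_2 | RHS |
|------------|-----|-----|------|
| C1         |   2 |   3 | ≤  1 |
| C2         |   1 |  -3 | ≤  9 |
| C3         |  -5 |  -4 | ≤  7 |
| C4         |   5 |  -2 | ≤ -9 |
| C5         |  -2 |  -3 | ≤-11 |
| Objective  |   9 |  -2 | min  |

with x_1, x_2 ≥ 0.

Infeasible (no feasible solution exists)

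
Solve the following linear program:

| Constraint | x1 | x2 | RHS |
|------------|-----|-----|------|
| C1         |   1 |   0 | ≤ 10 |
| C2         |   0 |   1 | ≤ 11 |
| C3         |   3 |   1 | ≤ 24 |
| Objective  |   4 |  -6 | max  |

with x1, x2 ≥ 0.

Evaluate the objective at each vertex of the feasible region:
  z(0, 0) = 0
  z(8, 0) = 32  ←
  z(4.333, 11) = -48.67
  z(0, 11) = -66
The maximum is at x1 = 8, x2 = 0.

x1 = 8, x2 = 0, z = 32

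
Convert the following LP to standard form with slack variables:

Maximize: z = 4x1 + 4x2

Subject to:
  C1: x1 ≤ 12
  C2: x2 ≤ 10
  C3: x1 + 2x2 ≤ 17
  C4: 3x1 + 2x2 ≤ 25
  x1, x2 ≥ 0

max z = 4x1 + 4x2

s.t.
  x1 + s1 = 12
  x2 + s2 = 10
  x1 + 2x2 + s3 = 17
  3x1 + 2x2 + s4 = 25
  x1, x2, s1, s2, s3, s4 ≥ 0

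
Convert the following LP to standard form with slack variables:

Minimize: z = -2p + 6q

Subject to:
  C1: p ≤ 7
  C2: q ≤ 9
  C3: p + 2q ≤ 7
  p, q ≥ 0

min z = -2p + 6q

s.t.
  p + s1 = 7
  q + s2 = 9
  p + 2q + s3 = 7
  p, q, s1, s2, s3 ≥ 0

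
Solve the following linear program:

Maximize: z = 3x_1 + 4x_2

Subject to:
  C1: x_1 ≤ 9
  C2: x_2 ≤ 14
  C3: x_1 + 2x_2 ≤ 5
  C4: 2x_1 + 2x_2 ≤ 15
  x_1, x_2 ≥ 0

Evaluate the objective at each vertex of the feasible region:
  z(0, 0) = 0
  z(5, 0) = 15  ←
  z(0, 2.5) = 10
The maximum is at x_1 = 5, x_2 = 0.

x_1 = 5, x_2 = 0, z = 15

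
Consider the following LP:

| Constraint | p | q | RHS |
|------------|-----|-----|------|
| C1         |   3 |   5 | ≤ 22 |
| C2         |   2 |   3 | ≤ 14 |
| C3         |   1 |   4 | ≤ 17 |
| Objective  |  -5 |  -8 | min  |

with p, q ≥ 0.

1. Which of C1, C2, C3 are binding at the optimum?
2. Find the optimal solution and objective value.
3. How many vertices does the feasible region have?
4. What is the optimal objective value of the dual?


1. C1, C2
2. p = 4, q = 2, z = -36
3. 5
4. -36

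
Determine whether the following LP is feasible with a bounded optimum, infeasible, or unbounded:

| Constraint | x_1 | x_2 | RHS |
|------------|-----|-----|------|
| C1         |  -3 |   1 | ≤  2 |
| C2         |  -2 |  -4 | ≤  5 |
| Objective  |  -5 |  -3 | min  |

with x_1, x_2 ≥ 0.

Unbounded (objective can decrease without bound)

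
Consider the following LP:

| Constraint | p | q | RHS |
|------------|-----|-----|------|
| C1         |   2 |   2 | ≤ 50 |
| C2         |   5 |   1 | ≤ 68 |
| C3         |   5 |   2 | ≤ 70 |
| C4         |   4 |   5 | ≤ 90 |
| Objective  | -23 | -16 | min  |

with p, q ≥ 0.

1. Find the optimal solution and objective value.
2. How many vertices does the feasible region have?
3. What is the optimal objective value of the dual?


1. p = 10, q = 10, z = -390
2. 5
3. -390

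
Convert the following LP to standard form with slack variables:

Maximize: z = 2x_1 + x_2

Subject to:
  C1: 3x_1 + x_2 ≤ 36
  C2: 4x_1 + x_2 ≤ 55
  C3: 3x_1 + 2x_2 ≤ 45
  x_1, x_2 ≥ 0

max z = 2x_1 + x_2

s.t.
  3x_1 + x_2 + s1 = 36
  4x_1 + x_2 + s2 = 55
  3x_1 + 2x_2 + s3 = 45
  x_1, x_2, s1, s2, s3 ≥ 0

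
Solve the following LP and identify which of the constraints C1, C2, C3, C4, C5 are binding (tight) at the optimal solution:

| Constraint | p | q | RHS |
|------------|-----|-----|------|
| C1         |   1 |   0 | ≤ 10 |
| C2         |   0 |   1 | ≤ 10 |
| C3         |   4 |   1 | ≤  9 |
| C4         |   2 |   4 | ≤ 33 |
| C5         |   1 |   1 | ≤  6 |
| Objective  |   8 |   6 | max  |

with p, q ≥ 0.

At p = 1, q = 5, compute slack b - a·x for each constraint:
  C1: 10 − 1 = 9  (slack)
  C2: 10 − 5 = 5  (slack)
  C3: 9 − 9 = 0  (binding)
  C4: 33 − 22 = 11  (slack)
  C5: 6 − 6 = 0  (binding)

Optimal: p = 1, q = 5
Binding: C3, C5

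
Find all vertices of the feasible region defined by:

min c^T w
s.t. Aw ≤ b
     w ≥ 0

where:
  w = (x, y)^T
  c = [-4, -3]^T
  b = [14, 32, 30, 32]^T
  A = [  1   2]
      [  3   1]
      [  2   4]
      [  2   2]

(0, 0), (10.67, 0), (10, 2), (0, 7)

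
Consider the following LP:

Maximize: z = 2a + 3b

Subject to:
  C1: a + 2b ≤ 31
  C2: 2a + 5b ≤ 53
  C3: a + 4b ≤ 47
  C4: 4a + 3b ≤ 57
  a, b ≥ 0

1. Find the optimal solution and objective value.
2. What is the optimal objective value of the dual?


1. a = 9, b = 7, z = 39
2. 39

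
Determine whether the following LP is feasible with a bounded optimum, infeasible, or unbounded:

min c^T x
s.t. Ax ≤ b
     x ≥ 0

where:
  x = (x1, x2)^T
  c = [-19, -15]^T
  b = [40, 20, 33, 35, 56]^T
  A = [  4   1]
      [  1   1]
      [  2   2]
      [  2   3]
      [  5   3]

Feasible with a bounded optimal solution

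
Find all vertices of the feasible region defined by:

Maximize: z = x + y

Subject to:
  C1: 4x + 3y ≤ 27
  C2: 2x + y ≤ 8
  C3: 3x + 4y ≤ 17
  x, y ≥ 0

(0, 0), (4, 0), (3, 2), (0, 4.25)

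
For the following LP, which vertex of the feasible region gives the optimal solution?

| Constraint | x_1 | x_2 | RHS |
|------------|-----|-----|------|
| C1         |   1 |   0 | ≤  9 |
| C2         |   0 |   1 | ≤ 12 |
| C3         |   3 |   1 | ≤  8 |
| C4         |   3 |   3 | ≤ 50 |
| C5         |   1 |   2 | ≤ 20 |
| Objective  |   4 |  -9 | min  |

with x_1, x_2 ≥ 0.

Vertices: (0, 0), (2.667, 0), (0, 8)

Evaluate the objective at each vertex of the feasible region:
  z(0, 0) = 0
  z(2.667, 0) = 10.67
  z(0, 8) = -72  ←
The minimum is at x_1 = 0, x_2 = 8.

(0, 8)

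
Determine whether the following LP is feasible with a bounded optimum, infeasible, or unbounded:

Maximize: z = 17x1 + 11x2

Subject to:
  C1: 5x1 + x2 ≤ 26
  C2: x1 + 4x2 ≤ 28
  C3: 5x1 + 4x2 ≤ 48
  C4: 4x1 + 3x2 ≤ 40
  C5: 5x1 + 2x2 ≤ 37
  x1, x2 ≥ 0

Feasible with a bounded optimal solution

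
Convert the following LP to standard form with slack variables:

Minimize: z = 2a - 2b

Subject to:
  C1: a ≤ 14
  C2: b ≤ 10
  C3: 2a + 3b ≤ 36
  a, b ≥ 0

min z = 2a - 2b

s.t.
  a + s1 = 14
  b + s2 = 10
  2a + 3b + s3 = 36
  a, b, s1, s2, s3 ≥ 0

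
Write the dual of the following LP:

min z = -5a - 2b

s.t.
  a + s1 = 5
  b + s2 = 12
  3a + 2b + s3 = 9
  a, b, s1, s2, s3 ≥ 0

Primal min cᵀx s.t. Ax ≤ b, x ≥ 0  →  Dual max −bᵀy s.t. Aᵀy ≥ −c, y ≥ 0.

Maximize: z = -5y1 - 12y2 - 9y3

Subject to:
  y1 + 3y3 ≥ 5
  y2 + 2y3 ≥ 2
  y1, y2, y3 ≥ 0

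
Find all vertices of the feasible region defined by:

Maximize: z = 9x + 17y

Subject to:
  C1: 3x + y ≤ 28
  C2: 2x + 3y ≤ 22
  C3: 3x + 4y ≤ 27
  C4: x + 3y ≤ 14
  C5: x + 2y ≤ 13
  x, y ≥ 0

(0, 0), (9, 0), (5, 3), (0, 4.667)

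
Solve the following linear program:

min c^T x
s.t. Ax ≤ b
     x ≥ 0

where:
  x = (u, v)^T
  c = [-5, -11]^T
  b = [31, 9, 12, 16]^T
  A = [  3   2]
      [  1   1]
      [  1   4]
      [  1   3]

Evaluate the objective at each vertex of the feasible region:
  z(0, 0) = 0
  z(9, 0) = -45
  z(8, 1) = -51  ←
  z(0, 3) = -33
The minimum is at u = 8, v = 1.

u = 8, v = 1, z = -51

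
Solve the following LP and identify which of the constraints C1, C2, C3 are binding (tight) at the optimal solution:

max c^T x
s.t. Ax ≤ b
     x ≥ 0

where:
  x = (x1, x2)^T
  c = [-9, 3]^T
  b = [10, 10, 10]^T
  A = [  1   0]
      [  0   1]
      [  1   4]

At x1 = 0, x2 = 2.5, compute slack b - a·x for each constraint:
  C1: 10 − 0 = 10  (slack)
  C2: 10 − 2.5 = 7.5  (slack)
  C3: 10 − 10 = 0  (binding)

Optimal: x1 = 0, x2 = 2.5
Binding: C3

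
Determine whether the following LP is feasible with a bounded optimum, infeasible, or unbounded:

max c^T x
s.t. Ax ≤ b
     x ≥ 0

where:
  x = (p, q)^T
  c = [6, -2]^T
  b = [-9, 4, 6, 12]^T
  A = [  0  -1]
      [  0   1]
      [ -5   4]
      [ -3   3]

Infeasible (no feasible solution exists)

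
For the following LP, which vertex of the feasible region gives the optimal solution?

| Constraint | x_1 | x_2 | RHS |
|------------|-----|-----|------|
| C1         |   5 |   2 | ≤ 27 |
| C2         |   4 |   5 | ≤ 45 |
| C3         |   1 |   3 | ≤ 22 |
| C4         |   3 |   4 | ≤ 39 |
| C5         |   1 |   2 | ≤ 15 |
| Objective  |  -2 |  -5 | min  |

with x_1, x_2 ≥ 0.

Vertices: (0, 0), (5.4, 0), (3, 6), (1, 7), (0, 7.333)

Evaluate the objective at each vertex of the feasible region:
  z(0, 0) = 0
  z(5.4, 0) = -10.8
  z(3, 6) = -36
  z(1, 7) = -37  ←
  z(0, 7.333) = -36.67
The minimum is at x_1 = 1, x_2 = 7.

(1, 7)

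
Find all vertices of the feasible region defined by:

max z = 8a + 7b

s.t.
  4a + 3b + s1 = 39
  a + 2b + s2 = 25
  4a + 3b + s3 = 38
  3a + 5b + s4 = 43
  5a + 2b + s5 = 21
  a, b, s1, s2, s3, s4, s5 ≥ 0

(0, 0), (4.2, 0), (1, 8), (0, 8.6)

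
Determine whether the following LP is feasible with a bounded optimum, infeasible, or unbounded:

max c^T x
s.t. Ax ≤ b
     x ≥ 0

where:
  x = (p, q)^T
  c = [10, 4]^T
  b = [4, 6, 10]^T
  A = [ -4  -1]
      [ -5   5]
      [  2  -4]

Unbounded (objective can increase without bound)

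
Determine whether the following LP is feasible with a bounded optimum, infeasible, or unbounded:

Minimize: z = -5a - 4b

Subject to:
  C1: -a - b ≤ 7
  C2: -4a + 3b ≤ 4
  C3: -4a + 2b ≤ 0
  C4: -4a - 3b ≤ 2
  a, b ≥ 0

Unbounded (objective can decrease without bound)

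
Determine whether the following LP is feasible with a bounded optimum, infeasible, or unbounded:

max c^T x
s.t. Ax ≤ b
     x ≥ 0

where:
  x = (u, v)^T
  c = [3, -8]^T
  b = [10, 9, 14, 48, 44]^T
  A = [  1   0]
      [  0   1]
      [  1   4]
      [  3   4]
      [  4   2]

Feasible with a bounded optimal solution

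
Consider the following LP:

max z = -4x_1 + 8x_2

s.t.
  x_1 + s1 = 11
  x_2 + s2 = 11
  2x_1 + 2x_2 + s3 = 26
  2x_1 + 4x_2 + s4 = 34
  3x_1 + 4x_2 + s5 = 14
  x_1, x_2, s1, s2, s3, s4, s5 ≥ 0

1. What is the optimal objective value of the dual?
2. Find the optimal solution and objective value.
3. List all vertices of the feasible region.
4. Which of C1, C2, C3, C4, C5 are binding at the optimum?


1. 28
2. x_1 = 0, x_2 = 3.5, z = 28
3. (0, 0), (4.667, 0), (0, 3.5)
4. C5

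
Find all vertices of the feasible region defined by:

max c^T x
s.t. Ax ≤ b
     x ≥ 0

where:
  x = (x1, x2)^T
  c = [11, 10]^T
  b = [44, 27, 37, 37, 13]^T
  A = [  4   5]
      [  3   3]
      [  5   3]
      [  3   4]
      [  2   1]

(0, 0), (6.5, 0), (4, 5), (1, 8), (0, 8.8)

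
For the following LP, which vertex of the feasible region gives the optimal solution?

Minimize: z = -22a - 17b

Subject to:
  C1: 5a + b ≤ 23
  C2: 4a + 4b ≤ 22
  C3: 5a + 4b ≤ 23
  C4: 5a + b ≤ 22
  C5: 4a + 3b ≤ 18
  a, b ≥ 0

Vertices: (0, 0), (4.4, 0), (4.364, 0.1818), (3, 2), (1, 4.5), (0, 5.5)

Evaluate the objective at each vertex of the feasible region:
  z(0, 0) = 0
  z(4.4, 0) = -96.8
  z(4.364, 0.1818) = -99.09
  z(3, 2) = -100  ←
  z(1, 4.5) = -98.5
  z(0, 5.5) = -93.5
The minimum is at a = 3, b = 2.

(3, 2)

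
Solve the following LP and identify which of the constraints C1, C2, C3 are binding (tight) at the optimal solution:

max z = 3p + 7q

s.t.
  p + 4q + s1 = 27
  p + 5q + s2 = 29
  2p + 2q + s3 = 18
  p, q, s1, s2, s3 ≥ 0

At p = 4, q = 5, compute slack b - a·x for each constraint:
  C1: 27 − 24 = 3  (slack)
  C2: 29 − 29 = 0  (binding)
  C3: 18 − 18 = 0  (binding)

Optimal: p = 4, q = 5
Binding: C2, C3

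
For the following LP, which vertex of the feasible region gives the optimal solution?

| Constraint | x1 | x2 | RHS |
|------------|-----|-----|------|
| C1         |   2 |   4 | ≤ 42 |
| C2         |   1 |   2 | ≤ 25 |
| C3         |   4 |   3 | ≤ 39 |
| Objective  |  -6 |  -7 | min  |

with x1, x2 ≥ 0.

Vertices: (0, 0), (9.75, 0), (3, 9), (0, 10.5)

Evaluate the objective at each vertex of the feasible region:
  z(0, 0) = 0
  z(9.75, 0) = -58.5
  z(3, 9) = -81  ←
  z(0, 10.5) = -73.5
The minimum is at x1 = 3, x2 = 9.

(3, 9)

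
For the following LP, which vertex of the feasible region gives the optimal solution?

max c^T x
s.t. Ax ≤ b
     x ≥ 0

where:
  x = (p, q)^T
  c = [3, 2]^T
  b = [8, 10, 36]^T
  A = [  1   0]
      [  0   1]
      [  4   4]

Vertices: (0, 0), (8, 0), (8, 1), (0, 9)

Evaluate the objective at each vertex of the feasible region:
  z(0, 0) = 0
  z(8, 0) = 24
  z(8, 1) = 26  ←
  z(0, 9) = 18
The maximum is at p = 8, q = 1.

(8, 1)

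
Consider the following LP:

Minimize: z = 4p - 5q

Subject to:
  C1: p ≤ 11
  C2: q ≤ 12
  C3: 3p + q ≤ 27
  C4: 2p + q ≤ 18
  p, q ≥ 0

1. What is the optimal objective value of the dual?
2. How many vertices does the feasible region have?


1. -60
2. 4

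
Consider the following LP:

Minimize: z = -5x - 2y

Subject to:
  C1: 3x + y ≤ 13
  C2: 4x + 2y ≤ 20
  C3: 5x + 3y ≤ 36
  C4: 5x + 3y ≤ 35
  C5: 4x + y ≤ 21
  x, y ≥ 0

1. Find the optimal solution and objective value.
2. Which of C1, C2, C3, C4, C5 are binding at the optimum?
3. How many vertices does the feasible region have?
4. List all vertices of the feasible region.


1. x = 3, y = 4, z = -23
2. C1, C2
3. 4
4. (0, 0), (4.333, 0), (3, 4), (0, 10)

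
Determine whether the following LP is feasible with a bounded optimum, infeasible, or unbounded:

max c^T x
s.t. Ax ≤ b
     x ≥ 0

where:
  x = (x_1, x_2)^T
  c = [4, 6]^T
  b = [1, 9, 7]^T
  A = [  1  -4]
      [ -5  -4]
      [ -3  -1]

Unbounded (objective can increase without bound)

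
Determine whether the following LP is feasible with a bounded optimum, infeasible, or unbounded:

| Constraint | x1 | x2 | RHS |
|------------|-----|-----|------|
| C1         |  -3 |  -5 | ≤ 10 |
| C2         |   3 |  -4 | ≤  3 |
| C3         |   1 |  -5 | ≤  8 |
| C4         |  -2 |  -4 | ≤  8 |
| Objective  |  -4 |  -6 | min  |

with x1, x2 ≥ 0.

Unbounded (objective can decrease without bound)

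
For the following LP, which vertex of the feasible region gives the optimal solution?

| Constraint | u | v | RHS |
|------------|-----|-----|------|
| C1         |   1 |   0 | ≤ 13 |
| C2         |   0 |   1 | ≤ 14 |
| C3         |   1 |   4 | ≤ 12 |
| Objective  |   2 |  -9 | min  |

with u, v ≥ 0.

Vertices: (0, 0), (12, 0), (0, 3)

Evaluate the objective at each vertex of the feasible region:
  z(0, 0) = 0
  z(12, 0) = 24
  z(0, 3) = -27  ←
The minimum is at u = 0, v = 3.

(0, 3)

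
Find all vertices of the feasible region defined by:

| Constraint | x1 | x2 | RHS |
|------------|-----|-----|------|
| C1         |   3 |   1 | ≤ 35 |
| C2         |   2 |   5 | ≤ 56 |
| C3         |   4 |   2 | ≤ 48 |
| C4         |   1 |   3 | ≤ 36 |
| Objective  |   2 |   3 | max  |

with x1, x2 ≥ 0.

(0, 0), (11.67, 0), (11, 2), (8, 8), (0, 11.2)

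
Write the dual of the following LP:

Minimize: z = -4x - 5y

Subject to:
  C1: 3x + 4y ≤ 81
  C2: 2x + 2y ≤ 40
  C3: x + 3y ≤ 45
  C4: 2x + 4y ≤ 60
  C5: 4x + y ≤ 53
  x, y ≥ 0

Primal min cᵀx s.t. Ax ≤ b, x ≥ 0  →  Dual max −bᵀy s.t. Aᵀy ≥ −c, y ≥ 0.

Maximize: z = -81y1 - 40y2 - 45y3 - 60y4 - 53y5

Subject to:
  3y1 + 2y2 + y3 + 2y4 + 4y5 ≥ 4
  4y1 + 2y2 + 3y3 + 4y4 + y5 ≥ 5
  y1, y2, y3, y4, y5 ≥ 0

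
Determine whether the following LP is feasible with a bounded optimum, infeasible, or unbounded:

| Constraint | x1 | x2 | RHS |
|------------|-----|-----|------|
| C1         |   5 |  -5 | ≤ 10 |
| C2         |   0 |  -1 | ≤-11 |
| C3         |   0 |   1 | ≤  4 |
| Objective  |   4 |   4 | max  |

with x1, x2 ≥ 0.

Infeasible (no feasible solution exists)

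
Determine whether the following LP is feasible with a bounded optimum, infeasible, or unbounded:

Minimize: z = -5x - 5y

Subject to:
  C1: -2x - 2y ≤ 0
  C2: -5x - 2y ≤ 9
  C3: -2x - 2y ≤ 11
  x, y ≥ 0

Unbounded (objective can decrease without bound)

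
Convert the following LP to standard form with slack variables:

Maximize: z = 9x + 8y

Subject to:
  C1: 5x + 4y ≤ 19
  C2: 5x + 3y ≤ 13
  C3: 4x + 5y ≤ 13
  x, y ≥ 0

max z = 9x + 8y

s.t.
  5x + 4y + s1 = 19
  5x + 3y + s2 = 13
  4x + 5y + s3 = 13
  x, y, s1, s2, s3 ≥ 0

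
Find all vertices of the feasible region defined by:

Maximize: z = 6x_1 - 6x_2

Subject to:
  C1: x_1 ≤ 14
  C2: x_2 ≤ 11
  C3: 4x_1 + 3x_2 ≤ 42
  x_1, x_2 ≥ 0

(0, 0), (10.5, 0), (2.25, 11), (0, 11)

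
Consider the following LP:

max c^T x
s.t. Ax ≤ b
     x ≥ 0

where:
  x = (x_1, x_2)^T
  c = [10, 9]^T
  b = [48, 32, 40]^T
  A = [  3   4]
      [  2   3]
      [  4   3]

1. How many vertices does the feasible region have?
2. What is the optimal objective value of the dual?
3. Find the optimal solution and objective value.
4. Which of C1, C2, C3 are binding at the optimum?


1. 4
2. 112
3. x_1 = 4, x_2 = 8, z = 112
4. C2, C3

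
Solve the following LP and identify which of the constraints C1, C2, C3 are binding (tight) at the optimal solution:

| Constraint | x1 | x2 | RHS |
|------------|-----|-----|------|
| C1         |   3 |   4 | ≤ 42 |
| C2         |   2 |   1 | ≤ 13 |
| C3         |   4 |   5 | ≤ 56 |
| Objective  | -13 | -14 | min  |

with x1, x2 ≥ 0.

At x1 = 2, x2 = 9, compute slack b - a·x for each constraint:
  C1: 42 − 42 = 0  (binding)
  C2: 13 − 13 = 0  (binding)
  C3: 56 − 53 = 3  (slack)

Optimal: x1 = 2, x2 = 9
Binding: C1, C2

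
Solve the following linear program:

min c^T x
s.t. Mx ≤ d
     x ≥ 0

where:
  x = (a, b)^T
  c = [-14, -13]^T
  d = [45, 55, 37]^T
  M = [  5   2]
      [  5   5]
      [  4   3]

Evaluate the objective at each vertex of the feasible region:
  z(0, 0) = 0
  z(9, 0) = -126
  z(8.714, 0.7143) = -131.3
  z(4, 7) = -147  ←
  z(0, 11) = -143
The minimum is at a = 4, b = 7.

a = 4, b = 7, z = -147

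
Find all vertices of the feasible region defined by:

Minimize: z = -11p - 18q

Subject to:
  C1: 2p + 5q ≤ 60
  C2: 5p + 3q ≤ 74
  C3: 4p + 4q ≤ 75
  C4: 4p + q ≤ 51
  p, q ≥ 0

(0, 0), (12.75, 0), (11.29, 5.857), (10, 8), (0, 12)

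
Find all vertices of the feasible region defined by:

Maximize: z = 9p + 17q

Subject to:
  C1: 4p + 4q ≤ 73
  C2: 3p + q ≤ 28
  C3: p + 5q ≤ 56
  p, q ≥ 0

(0, 0), (9.333, 0), (6, 10), (0, 11.2)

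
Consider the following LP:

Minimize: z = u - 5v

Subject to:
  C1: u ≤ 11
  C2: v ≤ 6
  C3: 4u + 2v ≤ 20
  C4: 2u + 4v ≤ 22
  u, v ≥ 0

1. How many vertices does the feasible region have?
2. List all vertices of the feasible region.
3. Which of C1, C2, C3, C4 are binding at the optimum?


1. 4
2. (0, 0), (5, 0), (3, 4), (0, 5.5)
3. C4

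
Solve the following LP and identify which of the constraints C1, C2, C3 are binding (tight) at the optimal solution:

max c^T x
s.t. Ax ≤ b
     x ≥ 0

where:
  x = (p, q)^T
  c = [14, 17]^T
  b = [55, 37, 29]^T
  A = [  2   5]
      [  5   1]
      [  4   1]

At p = 5, q = 9, compute slack b - a·x for each constraint:
  C1: 55 − 55 = 0  (binding)
  C2: 37 − 34 = 3  (slack)
  C3: 29 − 29 = 0  (binding)

Optimal: p = 5, q = 9
Binding: C1, C3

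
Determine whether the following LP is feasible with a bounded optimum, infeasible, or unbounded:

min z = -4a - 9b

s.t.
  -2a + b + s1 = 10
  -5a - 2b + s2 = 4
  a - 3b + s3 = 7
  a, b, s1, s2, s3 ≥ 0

Unbounded (objective can decrease without bound)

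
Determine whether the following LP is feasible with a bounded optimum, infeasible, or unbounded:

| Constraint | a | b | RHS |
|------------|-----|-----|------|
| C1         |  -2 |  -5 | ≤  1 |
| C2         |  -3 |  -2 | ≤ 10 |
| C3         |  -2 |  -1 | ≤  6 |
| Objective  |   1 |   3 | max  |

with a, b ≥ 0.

Unbounded (objective can increase without bound)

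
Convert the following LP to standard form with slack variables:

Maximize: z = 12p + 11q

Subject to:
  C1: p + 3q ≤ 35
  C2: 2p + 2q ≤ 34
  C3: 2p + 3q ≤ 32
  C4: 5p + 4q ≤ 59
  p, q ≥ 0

max z = 12p + 11q

s.t.
  p + 3q + s1 = 35
  2p + 2q + s2 = 34
  2p + 3q + s3 = 32
  5p + 4q + s4 = 59
  p, q, s1, s2, s3, s4 ≥ 0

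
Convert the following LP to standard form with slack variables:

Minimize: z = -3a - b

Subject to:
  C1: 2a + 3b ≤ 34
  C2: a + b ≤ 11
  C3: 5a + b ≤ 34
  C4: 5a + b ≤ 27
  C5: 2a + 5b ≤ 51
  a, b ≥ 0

min z = -3a - b

s.t.
  2a + 3b + s1 = 34
  a + b + s2 = 11
  5a + b + s3 = 34
  5a + b + s4 = 27
  2a + 5b + s5 = 51
  a, b, s1, s2, s3, s4, s5 ≥ 0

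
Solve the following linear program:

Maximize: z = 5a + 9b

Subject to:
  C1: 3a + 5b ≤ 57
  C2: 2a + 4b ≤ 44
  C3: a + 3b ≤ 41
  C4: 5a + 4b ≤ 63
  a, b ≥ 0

Evaluate the objective at each vertex of the feasible region:
  z(0, 0) = 0
  z(12.6, 0) = 63
  z(6.692, 7.385) = 99.92
  z(4, 9) = 101  ←
  z(0, 11) = 99
The maximum is at a = 4, b = 9.

a = 4, b = 9, z = 101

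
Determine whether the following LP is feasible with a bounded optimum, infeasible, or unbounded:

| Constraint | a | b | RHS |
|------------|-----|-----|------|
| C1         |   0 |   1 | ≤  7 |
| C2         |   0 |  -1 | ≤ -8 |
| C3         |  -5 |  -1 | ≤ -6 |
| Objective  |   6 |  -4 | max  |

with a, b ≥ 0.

Infeasible (no feasible solution exists)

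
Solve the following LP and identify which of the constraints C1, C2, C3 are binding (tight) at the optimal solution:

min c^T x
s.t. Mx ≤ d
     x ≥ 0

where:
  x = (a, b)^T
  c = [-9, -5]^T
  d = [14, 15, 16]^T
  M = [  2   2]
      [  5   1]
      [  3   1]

At a = 2, b = 5, compute slack b - a·x for each constraint:
  C1: 14 − 14 = 0  (binding)
  C2: 15 − 15 = 0  (binding)
  C3: 16 − 11 = 5  (slack)

Optimal: a = 2, b = 5
Binding: C1, C2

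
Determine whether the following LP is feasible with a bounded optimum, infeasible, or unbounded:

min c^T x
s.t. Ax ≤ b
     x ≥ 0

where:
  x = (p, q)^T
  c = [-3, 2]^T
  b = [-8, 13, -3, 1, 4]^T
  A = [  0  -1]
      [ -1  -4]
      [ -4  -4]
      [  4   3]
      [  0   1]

Infeasible (no feasible solution exists)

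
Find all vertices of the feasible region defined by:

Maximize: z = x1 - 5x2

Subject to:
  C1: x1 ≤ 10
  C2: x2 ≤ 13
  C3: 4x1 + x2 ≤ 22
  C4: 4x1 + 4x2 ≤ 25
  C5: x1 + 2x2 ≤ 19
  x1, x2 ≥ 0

(0, 0), (5.5, 0), (5.25, 1), (0, 6.25)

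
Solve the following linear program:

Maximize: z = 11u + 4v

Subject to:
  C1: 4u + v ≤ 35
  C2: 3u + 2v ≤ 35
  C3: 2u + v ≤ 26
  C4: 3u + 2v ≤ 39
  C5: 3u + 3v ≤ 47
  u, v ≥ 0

Evaluate the objective at each vertex of the feasible region:
  z(0, 0) = 0
  z(8.75, 0) = 96.25
  z(7, 7) = 105  ←
  z(3.667, 12) = 88.33
  z(0, 15.67) = 62.67
The maximum is at u = 7, v = 7.

u = 7, v = 7, z = 105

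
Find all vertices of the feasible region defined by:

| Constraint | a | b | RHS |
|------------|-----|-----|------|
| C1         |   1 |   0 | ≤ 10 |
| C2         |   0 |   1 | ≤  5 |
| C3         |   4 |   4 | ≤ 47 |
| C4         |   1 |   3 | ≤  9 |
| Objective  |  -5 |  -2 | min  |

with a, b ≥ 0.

(0, 0), (9, 0), (0, 3)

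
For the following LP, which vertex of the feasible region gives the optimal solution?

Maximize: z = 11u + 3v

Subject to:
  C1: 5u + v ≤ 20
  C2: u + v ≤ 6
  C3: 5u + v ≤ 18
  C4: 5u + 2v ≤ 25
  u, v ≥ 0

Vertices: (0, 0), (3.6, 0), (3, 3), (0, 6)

Evaluate the objective at each vertex of the feasible region:
  z(0, 0) = 0
  z(3.6, 0) = 39.6
  z(3, 3) = 42  ←
  z(0, 6) = 18
The maximum is at u = 3, v = 3.

(3, 3)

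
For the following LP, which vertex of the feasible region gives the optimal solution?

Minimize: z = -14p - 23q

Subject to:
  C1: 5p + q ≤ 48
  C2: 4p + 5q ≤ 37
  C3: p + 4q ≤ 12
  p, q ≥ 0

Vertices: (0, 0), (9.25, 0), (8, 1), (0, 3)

Evaluate the objective at each vertex of the feasible region:
  z(0, 0) = 0
  z(9.25, 0) = -129.5
  z(8, 1) = -135  ←
  z(0, 3) = -69
The minimum is at p = 8, q = 1.

(8, 1)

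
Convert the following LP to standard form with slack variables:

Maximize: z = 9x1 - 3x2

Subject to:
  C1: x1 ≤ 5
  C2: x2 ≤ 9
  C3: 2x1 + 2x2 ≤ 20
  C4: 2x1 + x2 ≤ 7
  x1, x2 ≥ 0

max z = 9x1 - 3x2

s.t.
  x1 + s1 = 5
  x2 + s2 = 9
  2x1 + 2x2 + s3 = 20
  2x1 + x2 + s4 = 7
  x1, x2, s1, s2, s3, s4 ≥ 0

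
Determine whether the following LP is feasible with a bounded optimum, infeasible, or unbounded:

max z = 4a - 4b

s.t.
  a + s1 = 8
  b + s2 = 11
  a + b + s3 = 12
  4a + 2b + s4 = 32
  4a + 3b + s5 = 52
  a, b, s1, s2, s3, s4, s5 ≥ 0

Feasible with a bounded optimal solution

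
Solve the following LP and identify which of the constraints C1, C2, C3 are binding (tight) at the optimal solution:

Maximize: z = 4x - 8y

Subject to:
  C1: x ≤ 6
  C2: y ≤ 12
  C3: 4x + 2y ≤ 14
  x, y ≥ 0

At x = 3.5, y = 0, compute slack b - a·x for each constraint:
  C1: 6 − 3.5 = 2.5  (slack)
  C2: 12 − 0 = 12  (slack)
  C3: 14 − 14 = 0  (binding)

Optimal: x = 3.5, y = 0
Binding: C3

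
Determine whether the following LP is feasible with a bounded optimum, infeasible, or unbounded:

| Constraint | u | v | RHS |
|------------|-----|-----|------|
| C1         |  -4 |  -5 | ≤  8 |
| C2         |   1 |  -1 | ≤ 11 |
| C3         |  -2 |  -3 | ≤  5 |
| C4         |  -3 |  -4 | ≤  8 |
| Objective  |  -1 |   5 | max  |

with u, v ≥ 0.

Unbounded (objective can increase without bound)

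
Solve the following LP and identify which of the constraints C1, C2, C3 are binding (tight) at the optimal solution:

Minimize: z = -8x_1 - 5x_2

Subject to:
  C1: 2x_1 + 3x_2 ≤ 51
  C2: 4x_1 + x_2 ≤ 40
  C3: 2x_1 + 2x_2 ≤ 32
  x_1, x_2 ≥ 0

At x_1 = 8, x_2 = 8, compute slack b - a·x for each constraint:
  C1: 51 − 40 = 11  (slack)
  C2: 40 − 40 = 0  (binding)
  C3: 32 − 32 = 0  (binding)

Optimal: x_1 = 8, x_2 = 8
Binding: C2, C3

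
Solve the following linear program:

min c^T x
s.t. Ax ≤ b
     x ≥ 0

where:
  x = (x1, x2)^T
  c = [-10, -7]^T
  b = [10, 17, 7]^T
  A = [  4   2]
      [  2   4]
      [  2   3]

Evaluate the objective at each vertex of the feasible region:
  z(0, 0) = 0
  z(2.5, 0) = -25
  z(2, 1) = -27  ←
  z(0, 2.333) = -16.33
The minimum is at x1 = 2, x2 = 1.

x1 = 2, x2 = 1, z = -27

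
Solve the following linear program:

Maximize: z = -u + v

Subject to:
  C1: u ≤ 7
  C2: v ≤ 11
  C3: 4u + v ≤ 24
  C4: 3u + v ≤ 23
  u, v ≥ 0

Evaluate the objective at each vertex of the feasible region:
  z(0, 0) = 0
  z(6, 0) = -6
  z(3.25, 11) = 7.75
  z(0, 11) = 11  ←
The maximum is at u = 0, v = 11.

u = 0, v = 11, z = 11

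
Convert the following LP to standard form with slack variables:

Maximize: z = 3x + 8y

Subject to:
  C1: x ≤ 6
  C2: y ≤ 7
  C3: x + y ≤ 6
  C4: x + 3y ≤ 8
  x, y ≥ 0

max z = 3x + 8y

s.t.
  x + s1 = 6
  y + s2 = 7
  x + y + s3 = 6
  x + 3y + s4 = 8
  x, y, s1, s2, s3, s4 ≥ 0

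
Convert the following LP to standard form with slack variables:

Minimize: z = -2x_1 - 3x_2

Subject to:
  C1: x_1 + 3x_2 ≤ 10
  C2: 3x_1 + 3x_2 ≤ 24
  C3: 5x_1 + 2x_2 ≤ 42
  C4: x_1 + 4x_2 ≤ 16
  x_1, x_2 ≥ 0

min z = -2x_1 - 3x_2

s.t.
  x_1 + 3x_2 + s1 = 10
  3x_1 + 3x_2 + s2 = 24
  5x_1 + 2x_2 + s3 = 42
  x_1 + 4x_2 + s4 = 16
  x_1, x_2, s1, s2, s3, s4 ≥ 0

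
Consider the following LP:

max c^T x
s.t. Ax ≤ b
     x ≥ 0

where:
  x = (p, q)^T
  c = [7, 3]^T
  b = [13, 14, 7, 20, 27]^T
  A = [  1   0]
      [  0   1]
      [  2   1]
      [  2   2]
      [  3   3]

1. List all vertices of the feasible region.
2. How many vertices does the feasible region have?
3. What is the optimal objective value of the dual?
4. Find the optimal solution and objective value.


1. (0, 0), (3.5, 0), (0, 7)
2. 3
3. 24.5
4. p = 3.5, q = 0, z = 24.5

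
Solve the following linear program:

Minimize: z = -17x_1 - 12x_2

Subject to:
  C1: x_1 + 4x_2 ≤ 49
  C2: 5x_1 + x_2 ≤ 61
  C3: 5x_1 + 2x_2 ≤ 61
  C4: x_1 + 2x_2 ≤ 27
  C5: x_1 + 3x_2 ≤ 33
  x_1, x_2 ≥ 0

Evaluate the objective at each vertex of the feasible region:
  z(0, 0) = 0
  z(12.2, 0) = -207.4
  z(9, 8) = -249  ←
  z(0, 11) = -132
The minimum is at x_1 = 9, x_2 = 8.

x_1 = 9, x_2 = 8, z = -249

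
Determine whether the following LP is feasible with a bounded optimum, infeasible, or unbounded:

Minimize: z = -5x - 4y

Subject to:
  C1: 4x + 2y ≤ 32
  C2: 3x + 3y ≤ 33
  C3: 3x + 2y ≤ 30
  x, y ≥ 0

Feasible with a bounded optimal solution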